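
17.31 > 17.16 True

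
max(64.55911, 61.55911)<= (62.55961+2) True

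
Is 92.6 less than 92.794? Yes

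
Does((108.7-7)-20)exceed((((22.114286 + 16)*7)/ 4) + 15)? No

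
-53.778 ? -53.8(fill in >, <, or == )>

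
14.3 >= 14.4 False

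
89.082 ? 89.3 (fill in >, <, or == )<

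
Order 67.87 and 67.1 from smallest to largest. 67.1,67.87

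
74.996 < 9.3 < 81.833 False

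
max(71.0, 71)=71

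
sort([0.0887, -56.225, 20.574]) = [-56.225, 0.0887, 20.574]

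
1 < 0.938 False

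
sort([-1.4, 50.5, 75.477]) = [-1.4, 50.5, 75.477]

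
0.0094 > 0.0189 False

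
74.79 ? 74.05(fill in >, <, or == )>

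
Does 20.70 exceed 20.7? No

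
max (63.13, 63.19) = 63.19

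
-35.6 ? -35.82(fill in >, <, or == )>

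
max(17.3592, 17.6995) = 17.6995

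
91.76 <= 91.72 False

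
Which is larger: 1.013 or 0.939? 1.013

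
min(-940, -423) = -940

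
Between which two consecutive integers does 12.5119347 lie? 12 and 13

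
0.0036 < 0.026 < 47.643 True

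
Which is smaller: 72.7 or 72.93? 72.7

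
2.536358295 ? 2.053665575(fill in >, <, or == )>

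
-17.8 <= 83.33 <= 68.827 False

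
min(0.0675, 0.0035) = 0.0035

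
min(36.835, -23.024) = -23.024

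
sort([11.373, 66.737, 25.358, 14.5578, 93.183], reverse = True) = [93.183, 66.737, 25.358, 14.5578, 11.373]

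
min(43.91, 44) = 43.91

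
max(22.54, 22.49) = 22.54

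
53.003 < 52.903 False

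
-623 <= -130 True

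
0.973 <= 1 True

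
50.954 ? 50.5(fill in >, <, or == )>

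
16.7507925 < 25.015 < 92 True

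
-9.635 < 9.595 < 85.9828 True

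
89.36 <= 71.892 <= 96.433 False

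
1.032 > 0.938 True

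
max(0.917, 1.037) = 1.037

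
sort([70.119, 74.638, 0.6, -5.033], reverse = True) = [74.638, 70.119, 0.6, -5.033]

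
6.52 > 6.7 False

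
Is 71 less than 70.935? No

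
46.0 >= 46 True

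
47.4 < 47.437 True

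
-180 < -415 False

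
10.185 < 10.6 True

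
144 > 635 False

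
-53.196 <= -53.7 False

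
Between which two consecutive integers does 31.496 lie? 31 and 32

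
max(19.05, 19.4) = 19.4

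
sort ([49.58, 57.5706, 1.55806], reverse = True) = [57.5706, 49.58, 1.55806]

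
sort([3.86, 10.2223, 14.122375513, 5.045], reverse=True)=[14.122375513, 10.2223, 5.045, 3.86]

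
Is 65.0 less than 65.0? No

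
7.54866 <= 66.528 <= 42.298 False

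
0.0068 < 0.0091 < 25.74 True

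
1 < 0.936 False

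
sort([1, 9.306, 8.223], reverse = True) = [9.306, 8.223, 1]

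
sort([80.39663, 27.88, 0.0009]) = [0.0009, 27.88, 80.39663]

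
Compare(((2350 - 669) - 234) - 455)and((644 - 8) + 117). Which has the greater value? (((2350 - 669) - 234) - 455)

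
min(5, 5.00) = 5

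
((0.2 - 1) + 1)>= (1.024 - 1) True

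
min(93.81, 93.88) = 93.81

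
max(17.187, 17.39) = 17.39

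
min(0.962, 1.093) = 0.962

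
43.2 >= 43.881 False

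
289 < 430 True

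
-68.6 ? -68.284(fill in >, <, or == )<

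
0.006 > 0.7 False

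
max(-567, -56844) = -567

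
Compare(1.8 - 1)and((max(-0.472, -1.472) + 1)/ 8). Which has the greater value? (1.8 - 1)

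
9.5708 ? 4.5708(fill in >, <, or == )>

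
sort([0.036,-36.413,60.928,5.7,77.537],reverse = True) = [77.537,60.928,5.7,0.036,-36.413]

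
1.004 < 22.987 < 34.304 True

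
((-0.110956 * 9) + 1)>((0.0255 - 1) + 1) False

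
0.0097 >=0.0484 False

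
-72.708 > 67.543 False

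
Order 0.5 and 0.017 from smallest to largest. 0.017, 0.5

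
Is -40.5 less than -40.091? Yes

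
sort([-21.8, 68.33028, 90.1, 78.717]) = [-21.8, 68.33028, 78.717, 90.1]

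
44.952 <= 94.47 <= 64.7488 False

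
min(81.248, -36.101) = -36.101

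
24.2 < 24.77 True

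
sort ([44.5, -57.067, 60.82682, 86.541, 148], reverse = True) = [148, 86.541, 60.82682, 44.5, -57.067]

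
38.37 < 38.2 False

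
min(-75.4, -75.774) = -75.774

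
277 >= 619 False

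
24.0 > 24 False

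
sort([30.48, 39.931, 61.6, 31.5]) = [30.48, 31.5, 39.931, 61.6]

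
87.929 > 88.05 False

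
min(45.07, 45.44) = 45.07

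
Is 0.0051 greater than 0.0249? No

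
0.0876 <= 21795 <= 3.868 False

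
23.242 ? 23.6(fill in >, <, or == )<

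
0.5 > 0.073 True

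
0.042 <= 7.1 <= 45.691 True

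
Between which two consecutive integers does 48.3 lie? 48 and 49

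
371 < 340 False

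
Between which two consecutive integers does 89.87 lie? 89 and 90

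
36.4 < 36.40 False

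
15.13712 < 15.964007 True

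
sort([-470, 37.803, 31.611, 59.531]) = [-470, 31.611, 37.803, 59.531]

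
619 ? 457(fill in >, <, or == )>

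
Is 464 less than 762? Yes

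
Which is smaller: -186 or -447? -447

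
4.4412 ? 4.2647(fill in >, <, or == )>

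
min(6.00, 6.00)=6.00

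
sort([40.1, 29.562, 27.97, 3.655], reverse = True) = [40.1, 29.562, 27.97, 3.655]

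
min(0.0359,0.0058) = 0.0058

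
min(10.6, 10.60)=10.6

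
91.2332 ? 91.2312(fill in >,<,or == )>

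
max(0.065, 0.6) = 0.6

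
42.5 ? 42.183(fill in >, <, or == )>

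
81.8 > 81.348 True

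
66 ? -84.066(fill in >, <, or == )>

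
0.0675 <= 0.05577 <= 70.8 False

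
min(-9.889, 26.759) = -9.889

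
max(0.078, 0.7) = 0.7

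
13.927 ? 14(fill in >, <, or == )<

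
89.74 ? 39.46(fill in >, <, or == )>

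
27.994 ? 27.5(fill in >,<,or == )>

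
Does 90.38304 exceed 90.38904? No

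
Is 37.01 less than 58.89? Yes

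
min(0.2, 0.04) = 0.04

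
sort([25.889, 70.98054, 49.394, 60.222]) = [25.889, 49.394, 60.222, 70.98054]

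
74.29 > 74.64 False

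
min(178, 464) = 178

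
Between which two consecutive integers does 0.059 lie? 0 and 1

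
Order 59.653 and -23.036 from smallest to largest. -23.036, 59.653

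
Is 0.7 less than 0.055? No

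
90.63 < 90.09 False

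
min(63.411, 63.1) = 63.1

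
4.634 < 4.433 False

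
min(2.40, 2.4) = 2.40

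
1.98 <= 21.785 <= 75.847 True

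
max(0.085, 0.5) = 0.5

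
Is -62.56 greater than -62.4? No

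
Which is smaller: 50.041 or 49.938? 49.938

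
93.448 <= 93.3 False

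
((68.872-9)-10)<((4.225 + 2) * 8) False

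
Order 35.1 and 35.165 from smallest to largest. 35.1,35.165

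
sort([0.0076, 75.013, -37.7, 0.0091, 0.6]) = [-37.7, 0.0076, 0.0091, 0.6, 75.013]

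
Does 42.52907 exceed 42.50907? Yes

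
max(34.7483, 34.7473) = 34.7483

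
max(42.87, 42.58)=42.87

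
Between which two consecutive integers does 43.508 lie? 43 and 44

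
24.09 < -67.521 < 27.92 False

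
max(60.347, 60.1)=60.347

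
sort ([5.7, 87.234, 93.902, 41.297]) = [5.7, 41.297, 87.234, 93.902]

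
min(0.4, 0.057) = 0.057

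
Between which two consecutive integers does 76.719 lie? 76 and 77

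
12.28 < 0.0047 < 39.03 False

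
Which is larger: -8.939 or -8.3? -8.3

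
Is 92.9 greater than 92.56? Yes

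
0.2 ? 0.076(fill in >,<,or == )>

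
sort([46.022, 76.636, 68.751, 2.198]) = [2.198, 46.022, 68.751, 76.636]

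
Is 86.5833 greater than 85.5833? Yes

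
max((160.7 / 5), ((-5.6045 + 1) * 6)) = 32.14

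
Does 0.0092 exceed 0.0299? No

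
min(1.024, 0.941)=0.941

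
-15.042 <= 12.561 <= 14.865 True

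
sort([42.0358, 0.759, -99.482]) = [-99.482, 0.759, 42.0358]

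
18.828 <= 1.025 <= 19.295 False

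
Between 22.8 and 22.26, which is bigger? 22.8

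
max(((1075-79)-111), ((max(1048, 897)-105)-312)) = 885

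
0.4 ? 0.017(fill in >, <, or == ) >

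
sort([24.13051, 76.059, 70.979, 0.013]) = [0.013, 24.13051, 70.979, 76.059]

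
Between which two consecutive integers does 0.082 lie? 0 and 1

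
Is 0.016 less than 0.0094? No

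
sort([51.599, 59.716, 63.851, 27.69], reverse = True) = [63.851, 59.716, 51.599, 27.69]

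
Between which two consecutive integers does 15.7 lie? 15 and 16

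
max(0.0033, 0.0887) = 0.0887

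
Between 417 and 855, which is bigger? 855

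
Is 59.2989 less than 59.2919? No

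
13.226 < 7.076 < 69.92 False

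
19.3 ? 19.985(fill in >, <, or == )<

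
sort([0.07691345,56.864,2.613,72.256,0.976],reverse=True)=[72.256,56.864,2.613,0.976,0.07691345]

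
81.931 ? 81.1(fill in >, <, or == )>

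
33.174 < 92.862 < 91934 True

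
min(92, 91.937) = 91.937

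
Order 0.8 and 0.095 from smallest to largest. 0.095, 0.8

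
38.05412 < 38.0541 False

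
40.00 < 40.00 False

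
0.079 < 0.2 True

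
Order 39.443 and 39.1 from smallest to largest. 39.1, 39.443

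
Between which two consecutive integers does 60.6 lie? 60 and 61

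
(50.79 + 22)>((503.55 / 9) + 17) False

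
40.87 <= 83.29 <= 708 True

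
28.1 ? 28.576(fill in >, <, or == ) <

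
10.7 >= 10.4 True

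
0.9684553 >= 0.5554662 True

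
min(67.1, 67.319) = 67.1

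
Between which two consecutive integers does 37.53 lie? 37 and 38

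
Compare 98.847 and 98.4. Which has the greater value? 98.847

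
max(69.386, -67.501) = 69.386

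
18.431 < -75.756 False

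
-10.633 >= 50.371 False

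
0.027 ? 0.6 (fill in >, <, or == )<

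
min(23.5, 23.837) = 23.5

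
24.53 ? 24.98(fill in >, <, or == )<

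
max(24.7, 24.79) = 24.79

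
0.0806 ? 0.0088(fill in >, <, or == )>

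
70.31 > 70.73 False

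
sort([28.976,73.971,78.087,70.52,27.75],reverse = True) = [78.087,73.971,70.52,28.976,27.75]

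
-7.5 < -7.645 False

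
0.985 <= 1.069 True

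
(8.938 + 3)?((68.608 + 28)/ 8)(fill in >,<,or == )<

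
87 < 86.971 False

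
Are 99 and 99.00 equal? Yes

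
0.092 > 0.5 False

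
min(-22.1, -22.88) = -22.88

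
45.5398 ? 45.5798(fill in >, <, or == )<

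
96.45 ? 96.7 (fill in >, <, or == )<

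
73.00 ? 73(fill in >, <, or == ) ==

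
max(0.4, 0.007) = 0.4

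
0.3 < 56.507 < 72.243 True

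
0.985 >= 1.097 False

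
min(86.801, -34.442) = -34.442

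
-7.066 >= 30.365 False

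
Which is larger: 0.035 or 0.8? 0.8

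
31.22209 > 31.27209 False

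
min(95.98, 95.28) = 95.28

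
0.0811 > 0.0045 True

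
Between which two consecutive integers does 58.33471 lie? 58 and 59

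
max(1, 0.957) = 1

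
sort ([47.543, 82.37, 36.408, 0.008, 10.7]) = [0.008, 10.7, 36.408, 47.543, 82.37]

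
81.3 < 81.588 True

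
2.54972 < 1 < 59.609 False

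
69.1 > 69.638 False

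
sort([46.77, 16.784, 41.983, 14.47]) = [14.47, 16.784, 41.983, 46.77]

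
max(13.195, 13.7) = 13.7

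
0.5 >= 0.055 True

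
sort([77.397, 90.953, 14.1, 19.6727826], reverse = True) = [90.953, 77.397, 19.6727826, 14.1]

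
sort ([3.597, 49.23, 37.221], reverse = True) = [49.23, 37.221, 3.597]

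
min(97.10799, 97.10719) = 97.10719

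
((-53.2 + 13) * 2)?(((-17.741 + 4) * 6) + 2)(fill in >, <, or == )>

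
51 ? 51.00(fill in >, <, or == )==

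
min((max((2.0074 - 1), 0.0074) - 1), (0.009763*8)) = 0.0074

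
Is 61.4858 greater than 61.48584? No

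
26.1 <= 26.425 True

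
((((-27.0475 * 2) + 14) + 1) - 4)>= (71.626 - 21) False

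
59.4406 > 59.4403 True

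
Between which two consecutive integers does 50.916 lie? 50 and 51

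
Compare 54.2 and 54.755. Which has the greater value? 54.755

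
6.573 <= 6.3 False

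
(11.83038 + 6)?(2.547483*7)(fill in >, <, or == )<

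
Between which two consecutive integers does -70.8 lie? -71 and -70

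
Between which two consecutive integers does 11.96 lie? 11 and 12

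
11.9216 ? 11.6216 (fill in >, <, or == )>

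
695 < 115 False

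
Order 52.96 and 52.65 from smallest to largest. 52.65, 52.96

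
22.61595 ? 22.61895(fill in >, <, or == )<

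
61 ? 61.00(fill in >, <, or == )==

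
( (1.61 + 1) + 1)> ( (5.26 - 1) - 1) True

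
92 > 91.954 True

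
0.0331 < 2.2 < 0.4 False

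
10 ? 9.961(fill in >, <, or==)>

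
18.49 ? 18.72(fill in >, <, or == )<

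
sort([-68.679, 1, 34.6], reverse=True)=[34.6, 1, -68.679]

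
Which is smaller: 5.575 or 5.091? 5.091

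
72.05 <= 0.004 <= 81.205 False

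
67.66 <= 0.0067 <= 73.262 False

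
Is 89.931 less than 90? Yes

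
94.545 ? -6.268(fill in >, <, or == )>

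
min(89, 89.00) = 89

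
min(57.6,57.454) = 57.454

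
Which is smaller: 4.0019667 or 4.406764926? 4.0019667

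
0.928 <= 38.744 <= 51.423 True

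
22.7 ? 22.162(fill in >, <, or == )>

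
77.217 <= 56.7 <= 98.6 False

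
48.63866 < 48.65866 True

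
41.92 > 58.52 False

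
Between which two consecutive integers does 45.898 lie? 45 and 46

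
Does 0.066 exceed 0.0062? Yes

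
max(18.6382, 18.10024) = 18.6382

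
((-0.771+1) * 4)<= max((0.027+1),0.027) True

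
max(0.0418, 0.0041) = 0.0418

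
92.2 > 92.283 False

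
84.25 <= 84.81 True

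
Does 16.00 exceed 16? No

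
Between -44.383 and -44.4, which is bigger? -44.383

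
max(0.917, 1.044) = 1.044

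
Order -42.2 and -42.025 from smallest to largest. -42.2, -42.025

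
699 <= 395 False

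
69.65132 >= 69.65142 False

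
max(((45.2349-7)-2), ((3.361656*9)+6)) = 36.254904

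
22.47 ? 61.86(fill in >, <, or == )<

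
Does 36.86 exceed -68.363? Yes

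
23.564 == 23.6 False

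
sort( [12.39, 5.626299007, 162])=[5.626299007, 12.39, 162]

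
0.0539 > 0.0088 True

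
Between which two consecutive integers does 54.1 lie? 54 and 55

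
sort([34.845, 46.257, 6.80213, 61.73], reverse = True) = [61.73, 46.257, 34.845, 6.80213]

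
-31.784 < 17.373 True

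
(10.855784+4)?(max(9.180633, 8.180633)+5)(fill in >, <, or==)>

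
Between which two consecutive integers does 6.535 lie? 6 and 7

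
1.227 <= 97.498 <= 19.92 False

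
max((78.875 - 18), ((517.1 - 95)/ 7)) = 60.875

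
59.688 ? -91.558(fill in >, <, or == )>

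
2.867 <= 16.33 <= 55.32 True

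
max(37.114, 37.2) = 37.2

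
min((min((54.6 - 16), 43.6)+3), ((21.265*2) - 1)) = 41.53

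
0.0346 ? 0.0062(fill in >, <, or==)>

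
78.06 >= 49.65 True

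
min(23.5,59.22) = 23.5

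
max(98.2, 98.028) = 98.2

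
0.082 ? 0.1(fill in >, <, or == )<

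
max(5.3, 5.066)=5.3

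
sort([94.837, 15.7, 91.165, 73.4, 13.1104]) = [13.1104, 15.7, 73.4, 91.165, 94.837]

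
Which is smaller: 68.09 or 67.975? 67.975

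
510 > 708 False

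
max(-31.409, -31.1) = -31.1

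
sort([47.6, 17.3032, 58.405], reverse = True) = [58.405, 47.6, 17.3032]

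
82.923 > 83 False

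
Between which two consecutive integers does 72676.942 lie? 72676 and 72677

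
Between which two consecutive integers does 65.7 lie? 65 and 66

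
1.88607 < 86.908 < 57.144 False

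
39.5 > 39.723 False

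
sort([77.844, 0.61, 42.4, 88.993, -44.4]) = [-44.4, 0.61, 42.4, 77.844, 88.993]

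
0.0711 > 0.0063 True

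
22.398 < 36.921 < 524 True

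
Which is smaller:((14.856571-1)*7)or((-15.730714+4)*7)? ((-15.730714+4)*7)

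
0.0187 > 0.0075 True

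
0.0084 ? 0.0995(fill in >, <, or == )<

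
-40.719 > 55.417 False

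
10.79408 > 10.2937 True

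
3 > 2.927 True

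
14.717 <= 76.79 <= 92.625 True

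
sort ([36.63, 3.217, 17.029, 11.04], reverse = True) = [36.63, 17.029, 11.04, 3.217]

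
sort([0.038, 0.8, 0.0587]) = [0.038, 0.0587, 0.8]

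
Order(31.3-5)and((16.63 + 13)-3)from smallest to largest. (31.3-5), ((16.63 + 13)-3)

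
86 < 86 False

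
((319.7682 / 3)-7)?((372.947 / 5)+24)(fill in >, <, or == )>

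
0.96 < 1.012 True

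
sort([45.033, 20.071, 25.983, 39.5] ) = [20.071, 25.983, 39.5, 45.033]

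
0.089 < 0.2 True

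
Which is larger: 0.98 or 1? 1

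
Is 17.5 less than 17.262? No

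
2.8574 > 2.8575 False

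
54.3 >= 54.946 False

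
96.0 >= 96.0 True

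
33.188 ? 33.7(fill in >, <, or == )<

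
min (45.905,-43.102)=-43.102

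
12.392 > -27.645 True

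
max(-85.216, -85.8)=-85.216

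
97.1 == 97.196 False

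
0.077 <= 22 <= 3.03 False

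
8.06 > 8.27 False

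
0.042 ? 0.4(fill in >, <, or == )<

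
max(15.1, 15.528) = 15.528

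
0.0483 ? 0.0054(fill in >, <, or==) >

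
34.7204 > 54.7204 False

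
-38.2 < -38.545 False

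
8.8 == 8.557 False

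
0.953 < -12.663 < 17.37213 False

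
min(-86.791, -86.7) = -86.791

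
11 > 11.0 False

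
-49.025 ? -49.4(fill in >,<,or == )>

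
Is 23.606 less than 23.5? No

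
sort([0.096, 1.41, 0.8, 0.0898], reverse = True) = [1.41, 0.8, 0.096, 0.0898]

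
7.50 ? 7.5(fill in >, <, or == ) ==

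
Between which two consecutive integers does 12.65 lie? 12 and 13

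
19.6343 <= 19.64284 True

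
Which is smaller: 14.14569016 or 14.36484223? 14.14569016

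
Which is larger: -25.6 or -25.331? -25.331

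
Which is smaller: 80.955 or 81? 80.955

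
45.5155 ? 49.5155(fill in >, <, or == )<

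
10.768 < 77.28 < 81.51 True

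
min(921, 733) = 733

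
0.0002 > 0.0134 False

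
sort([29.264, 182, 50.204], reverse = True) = [182, 50.204, 29.264]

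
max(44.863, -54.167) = 44.863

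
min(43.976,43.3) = 43.3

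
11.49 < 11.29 False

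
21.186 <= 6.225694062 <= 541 False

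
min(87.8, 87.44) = 87.44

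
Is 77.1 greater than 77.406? No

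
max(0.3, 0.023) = 0.3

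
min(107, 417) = 107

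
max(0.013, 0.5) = 0.5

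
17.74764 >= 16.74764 True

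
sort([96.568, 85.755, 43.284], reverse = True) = [96.568, 85.755, 43.284]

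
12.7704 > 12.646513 True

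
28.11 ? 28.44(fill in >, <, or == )<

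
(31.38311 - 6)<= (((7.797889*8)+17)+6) True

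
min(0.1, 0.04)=0.04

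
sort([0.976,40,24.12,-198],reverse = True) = [40,24.12,0.976,-198]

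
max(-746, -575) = -575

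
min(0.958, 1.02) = 0.958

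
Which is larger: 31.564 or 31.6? 31.6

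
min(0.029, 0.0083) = 0.0083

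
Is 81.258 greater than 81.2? Yes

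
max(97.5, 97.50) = 97.50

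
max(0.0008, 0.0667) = 0.0667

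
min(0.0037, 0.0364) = 0.0037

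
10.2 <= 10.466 True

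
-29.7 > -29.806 True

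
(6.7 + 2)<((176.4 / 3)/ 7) False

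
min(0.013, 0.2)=0.013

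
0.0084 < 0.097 True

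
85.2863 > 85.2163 True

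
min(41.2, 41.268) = 41.2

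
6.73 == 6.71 False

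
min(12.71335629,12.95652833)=12.71335629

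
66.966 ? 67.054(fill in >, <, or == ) <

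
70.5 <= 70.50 True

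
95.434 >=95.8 False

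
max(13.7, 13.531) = 13.7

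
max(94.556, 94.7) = 94.7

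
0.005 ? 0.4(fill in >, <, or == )<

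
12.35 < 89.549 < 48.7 False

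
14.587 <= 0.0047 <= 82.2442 False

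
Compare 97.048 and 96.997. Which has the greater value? 97.048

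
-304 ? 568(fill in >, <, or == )<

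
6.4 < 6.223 False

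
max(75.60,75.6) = 75.6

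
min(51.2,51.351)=51.2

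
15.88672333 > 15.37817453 True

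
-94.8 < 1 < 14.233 True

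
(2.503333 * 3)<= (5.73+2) True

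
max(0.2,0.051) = 0.2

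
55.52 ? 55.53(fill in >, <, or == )<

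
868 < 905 True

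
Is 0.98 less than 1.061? Yes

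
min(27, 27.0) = 27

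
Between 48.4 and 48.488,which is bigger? 48.488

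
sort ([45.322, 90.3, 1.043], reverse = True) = [90.3, 45.322, 1.043]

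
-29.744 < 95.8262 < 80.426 False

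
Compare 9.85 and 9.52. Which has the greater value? 9.85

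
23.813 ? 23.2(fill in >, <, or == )>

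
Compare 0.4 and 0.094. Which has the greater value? 0.4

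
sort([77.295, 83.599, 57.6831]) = [57.6831, 77.295, 83.599]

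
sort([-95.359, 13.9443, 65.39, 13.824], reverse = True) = [65.39, 13.9443, 13.824, -95.359]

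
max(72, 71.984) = 72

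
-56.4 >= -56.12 False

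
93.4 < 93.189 False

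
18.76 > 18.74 True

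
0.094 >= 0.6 False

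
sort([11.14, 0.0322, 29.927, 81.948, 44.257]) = [0.0322, 11.14, 29.927, 44.257, 81.948]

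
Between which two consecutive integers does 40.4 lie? 40 and 41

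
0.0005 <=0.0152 True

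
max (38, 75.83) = 75.83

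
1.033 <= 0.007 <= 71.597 False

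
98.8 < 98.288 False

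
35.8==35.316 False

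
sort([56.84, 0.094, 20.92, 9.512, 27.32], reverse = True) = [56.84, 27.32, 20.92, 9.512, 0.094]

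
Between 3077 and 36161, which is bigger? 36161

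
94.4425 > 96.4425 False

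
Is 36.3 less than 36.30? No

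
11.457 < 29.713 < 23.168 False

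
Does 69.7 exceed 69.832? No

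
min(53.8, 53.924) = 53.8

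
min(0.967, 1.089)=0.967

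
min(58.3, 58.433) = 58.3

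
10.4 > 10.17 True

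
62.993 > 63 False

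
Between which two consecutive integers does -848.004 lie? -849 and -848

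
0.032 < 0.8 True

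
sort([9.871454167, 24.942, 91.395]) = [9.871454167, 24.942, 91.395]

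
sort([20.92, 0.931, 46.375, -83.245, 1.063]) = [-83.245, 0.931, 1.063, 20.92, 46.375]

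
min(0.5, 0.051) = 0.051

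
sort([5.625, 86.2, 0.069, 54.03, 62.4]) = [0.069, 5.625, 54.03, 62.4, 86.2]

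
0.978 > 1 False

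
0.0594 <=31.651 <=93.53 True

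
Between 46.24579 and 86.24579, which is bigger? 86.24579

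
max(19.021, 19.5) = 19.5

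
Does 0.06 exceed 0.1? No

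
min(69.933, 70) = 69.933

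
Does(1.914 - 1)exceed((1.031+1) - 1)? No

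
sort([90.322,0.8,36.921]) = [0.8,36.921,90.322]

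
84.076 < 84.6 True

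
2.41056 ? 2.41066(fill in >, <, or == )<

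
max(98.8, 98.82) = 98.82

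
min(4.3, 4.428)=4.3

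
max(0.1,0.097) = 0.1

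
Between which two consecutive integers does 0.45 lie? 0 and 1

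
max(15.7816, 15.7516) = 15.7816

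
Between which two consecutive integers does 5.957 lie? 5 and 6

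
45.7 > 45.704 False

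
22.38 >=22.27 True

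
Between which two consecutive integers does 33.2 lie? 33 and 34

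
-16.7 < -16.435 True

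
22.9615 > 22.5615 True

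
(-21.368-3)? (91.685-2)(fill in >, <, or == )<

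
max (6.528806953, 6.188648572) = 6.528806953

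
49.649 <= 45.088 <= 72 False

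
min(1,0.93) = 0.93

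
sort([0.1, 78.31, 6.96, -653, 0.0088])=[-653, 0.0088, 0.1, 6.96, 78.31]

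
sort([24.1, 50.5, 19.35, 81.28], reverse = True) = [81.28, 50.5, 24.1, 19.35]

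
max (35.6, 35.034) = 35.6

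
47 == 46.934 False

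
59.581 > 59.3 True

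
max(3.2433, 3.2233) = 3.2433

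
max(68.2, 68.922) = 68.922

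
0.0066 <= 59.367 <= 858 True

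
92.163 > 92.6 False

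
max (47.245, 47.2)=47.245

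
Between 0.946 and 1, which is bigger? 1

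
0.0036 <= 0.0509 True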